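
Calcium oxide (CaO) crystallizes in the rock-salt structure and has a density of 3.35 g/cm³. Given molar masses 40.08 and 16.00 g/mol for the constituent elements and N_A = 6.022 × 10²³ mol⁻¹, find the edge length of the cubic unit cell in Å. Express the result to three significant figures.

M(CaO) = 56.08 g/mol; Z = 4 formula units per cell.
a³ = Z·M/(N_A·ρ) = 4 × 56.08 / (6.022 × 10²³ × 3.35) = 1.112 × 10^-22 cm³, so a = 4.809 × 10^-8 cm = 4.81 Å.

4.81 Å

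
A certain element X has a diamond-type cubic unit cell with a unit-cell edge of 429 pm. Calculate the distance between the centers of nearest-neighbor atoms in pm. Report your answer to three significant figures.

186 pm

In a diamond cubic structure, nearest neighbors lie along the body diagonal with √3·a = 8r; the nearest-neighbor distance equals 2r = 0.4330·a.
d = 0.4330 × 429 = 186 pm.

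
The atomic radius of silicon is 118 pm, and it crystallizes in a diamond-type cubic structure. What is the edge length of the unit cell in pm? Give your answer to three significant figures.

In a diamond cubic lattice, nearest neighbors lie along the body diagonal with √3·a = 8r.
a = 8r/√3 = 8 × 118 / 1.7321 = 545 pm.

545 pm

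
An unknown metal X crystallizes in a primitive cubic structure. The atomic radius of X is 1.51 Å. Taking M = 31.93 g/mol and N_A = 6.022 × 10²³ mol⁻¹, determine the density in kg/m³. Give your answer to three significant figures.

1930 kg/m³

In a simple cubic lattice, atoms touch along the cell edge, so a = 2r, giving a = 3.020 Å = 3.020 × 10^-8 cm.
With Z = 1, ρ = Z·M/(N_A·a³) = 1 × 31.93 / (6.022 × 10²³ × 2.754 × 10^-23) = 1.925 g/cm³ = 1930 kg/m³.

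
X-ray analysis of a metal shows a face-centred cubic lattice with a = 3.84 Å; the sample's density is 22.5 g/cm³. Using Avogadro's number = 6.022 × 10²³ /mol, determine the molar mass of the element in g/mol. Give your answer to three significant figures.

An FCC cell has Z = 4 atoms; a = 3.840 × 10^-8 cm.
M = ρ·N_A·a³/Z = 22.5 × 6.022 × 10²³ × 5.662 × 10^-23 / 4 = 192 g/mol.

192 g/mol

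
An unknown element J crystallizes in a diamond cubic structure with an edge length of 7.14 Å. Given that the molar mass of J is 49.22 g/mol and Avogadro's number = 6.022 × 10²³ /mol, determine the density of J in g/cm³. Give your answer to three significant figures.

1.80 g/cm³

A diamond cubic unit cell contains Z = 8 atoms.
Cell volume: a³ = (7.14 Å)³ = (7.140 × 10^-8 cm)³ = 3.640 × 10^-22 cm³.
ρ = Z·M/(N_A·a³) = 8 × 49.22 / (6.022 × 10²³ × 3.640 × 10^-22) = 1.796 g/cm³.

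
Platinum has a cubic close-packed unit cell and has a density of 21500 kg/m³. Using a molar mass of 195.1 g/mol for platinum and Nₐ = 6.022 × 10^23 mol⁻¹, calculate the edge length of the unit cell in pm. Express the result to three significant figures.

With Z = 4 atoms per FCC cell, a³ = Z·M/(N_A·ρ) = 4 × 195.1 / (6.022 × 10²³ × 21.50 g/cm³) = 6.028 × 10^-23 cm³.
a = (6.028 × 10^-23)^(1/3) = 3.921 × 10^-8 cm = 392 pm.

392 pm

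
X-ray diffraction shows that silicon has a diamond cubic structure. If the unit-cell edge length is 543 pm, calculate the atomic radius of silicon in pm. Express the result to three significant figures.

118 pm

In a diamond cubic lattice, nearest neighbors lie along the body diagonal with √3·a = 8r.
r = √3·a/8 = 1.7321 × 543 / 8 = 118 pm.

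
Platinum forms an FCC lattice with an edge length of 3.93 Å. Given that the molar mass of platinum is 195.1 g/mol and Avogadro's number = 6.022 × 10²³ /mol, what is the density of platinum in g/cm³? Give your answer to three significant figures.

21.4 g/cm³

An FCC unit cell contains Z = 4 atoms.
Cell volume: a³ = (3.93 Å)³ = (3.930 × 10^-8 cm)³ = 6.070 × 10^-23 cm³.
ρ = Z·M/(N_A·a³) = 4 × 195.1 / (6.022 × 10²³ × 6.070 × 10^-23) = 21.35 g/cm³.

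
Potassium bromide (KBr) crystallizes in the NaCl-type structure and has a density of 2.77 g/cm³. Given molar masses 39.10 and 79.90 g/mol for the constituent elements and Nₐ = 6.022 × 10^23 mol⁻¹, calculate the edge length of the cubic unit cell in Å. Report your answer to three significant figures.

M(KBr) = 119.0 g/mol; Z = 4 formula units per cell.
a³ = Z·M/(N_A·ρ) = 4 × 119.0 / (6.022 × 10²³ × 2.77) = 2.854 × 10^-22 cm³, so a = 6.584 × 10^-8 cm = 6.58 Å.

6.58 Å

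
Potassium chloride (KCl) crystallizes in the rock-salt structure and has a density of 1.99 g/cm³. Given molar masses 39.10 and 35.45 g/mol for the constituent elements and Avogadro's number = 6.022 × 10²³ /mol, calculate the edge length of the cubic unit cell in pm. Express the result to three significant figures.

M(KCl) = 74.55 g/mol; Z = 4 formula units per cell.
a³ = Z·M/(N_A·ρ) = 4 × 74.55 / (6.022 × 10²³ × 1.99) = 2.488 × 10^-22 cm³, so a = 6.290 × 10^-8 cm = 629 pm.

629 pm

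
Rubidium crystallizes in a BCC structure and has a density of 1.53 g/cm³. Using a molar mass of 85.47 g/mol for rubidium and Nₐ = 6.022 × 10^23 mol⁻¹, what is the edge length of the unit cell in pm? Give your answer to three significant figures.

570 pm

With Z = 2 atoms per BCC cell, a³ = Z·M/(N_A·ρ) = 2 × 85.47 / (6.022 × 10²³ × 1.530 g/cm³) = 1.855 × 10^-22 cm³.
a = (1.855 × 10^-22)^(1/3) = 5.703 × 10^-8 cm = 570 pm.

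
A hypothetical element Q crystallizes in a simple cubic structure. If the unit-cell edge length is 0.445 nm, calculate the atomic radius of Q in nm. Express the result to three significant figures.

In a simple cubic lattice, atoms touch along the cell edge, so a = 2r.
r = a/2 = 0.445/2 = 0.223 nm.

0.223 nm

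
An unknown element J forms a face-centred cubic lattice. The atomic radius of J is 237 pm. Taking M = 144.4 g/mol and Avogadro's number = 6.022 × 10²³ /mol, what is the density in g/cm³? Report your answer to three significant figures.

In an FCC lattice, atoms touch along the face diagonal, so √2·a = 4r, giving a = 670.3 pm = 6.703 × 10^-8 cm.
With Z = 4, ρ = Z·M/(N_A·a³) = 4 × 144.4 / (6.022 × 10²³ × 3.012 × 10^-22) = 3.184 g/cm³.

3.18 g/cm³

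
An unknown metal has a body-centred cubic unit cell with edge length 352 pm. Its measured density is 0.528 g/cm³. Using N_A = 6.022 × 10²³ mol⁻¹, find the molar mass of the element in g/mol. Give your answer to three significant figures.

A BCC cell has Z = 2 atoms; a = 3.520 × 10^-8 cm.
M = ρ·N_A·a³/Z = 0.528 × 6.022 × 10²³ × 4.361 × 10^-23 / 2 = 6.93 g/mol.

6.93 g/mol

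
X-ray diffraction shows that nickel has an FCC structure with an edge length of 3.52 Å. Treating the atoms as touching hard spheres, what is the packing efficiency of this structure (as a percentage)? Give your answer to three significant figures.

74.0%

In an FCC lattice atoms touch along the face diagonal, so √2·a = 4r, so r = 0.3536a = 1.245 Å.
Packing fraction = Z·(4/3)πr³ / a³ = 4 × (4/3)π × (1.245)³ / (3.52)³ = 0.7405 = 74.0%.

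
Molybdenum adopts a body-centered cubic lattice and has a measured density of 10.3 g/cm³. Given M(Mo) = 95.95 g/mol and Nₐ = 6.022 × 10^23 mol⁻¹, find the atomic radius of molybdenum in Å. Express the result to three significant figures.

For a BCC cell (Z = 2), a³ = Z·M/(N_A·ρ) = 2 × 95.95 / (6.022 × 10²³ × 10.30) = 3.094 × 10^-23 cm³, so a = 3.139 × 10^-8 cm = 3.139 Å.
Atoms touch along the body diagonal, so √3·a = 4r, so r = 0.4330 × a = 1.36 Å.

1.36 Å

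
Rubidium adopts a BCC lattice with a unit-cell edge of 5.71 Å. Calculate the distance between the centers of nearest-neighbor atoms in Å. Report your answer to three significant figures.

4.95 Å

In a BCC structure, atoms touch along the body diagonal, so √3·a = 4r; the nearest-neighbor distance equals 2r = 0.8660·a.
d = 0.8660 × 5.71 = 4.95 Å.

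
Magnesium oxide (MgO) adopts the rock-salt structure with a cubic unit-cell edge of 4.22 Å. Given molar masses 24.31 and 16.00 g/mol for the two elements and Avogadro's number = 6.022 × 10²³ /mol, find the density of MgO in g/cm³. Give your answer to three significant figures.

3.56 g/cm³

The rock-salt structure contains Z = 4 formula units per cell; M(MgO) = 24.31 + 16.00 = 40.31 g/mol.
a³ = (4.220 × 10^-8 cm)³ = 7.515 × 10^-23 cm³.
ρ = 4 × 40.31 / (6.022 × 10²³ × 7.515 × 10^-23) = 3.563 g/cm³.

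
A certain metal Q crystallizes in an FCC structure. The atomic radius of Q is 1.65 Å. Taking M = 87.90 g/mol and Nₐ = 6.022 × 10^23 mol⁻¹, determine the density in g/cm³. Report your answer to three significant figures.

In an FCC lattice, atoms touch along the face diagonal, so √2·a = 4r, giving a = 4.667 Å = 4.667 × 10^-8 cm.
With Z = 4, ρ = Z·M/(N_A·a³) = 4 × 87.90 / (6.022 × 10²³ × 1.016 × 10^-22) = 5.744 g/cm³.

5.74 g/cm³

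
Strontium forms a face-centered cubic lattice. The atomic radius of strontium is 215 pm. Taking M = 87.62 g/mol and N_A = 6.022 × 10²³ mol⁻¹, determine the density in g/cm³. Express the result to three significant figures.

In an FCC lattice, atoms touch along the face diagonal, so √2·a = 4r, giving a = 608.1 pm = 6.081 × 10^-8 cm.
With Z = 4, ρ = Z·M/(N_A·a³) = 4 × 87.62 / (6.022 × 10²³ × 2.249 × 10^-22) = 2.588 g/cm³.

2.59 g/cm³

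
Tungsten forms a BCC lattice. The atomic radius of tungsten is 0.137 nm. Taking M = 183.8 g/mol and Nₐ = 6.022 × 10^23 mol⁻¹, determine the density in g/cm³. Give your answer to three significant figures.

In a BCC lattice, atoms touch along the body diagonal, so √3·a = 4r, giving a = 0.3164 nm = 3.164 × 10^-8 cm.
With Z = 2, ρ = Z·M/(N_A·a³) = 2 × 183.8 / (6.022 × 10²³ × 3.167 × 10^-23) = 19.27 g/cm³.

19.3 g/cm³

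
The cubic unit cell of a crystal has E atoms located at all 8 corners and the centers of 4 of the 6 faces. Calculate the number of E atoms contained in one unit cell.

3

Corner atoms are shared by 8 cells (1/8 each), face atoms by 2 (1/2 each).
Net atoms = 8 × 1/8 + 4 × 1/2 = 1 + 2 = 3.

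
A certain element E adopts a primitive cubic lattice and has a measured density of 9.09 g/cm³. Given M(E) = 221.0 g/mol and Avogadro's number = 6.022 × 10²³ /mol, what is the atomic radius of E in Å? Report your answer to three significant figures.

1.72 Å

For a simple cubic cell (Z = 1), a³ = Z·M/(N_A·ρ) = 1 × 221.0 / (6.022 × 10²³ × 9.090) = 4.037 × 10^-23 cm³, so a = 3.431 × 10^-8 cm = 3.431 Å.
Atoms touch along the cell edge, so a = 2r, so r = 0.5000 × a = 1.72 Å.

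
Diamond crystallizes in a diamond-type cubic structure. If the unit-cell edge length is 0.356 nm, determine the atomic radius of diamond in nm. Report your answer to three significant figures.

In a diamond cubic lattice, nearest neighbors lie along the body diagonal with √3·a = 8r.
r = √3·a/8 = 1.7321 × 0.356 / 8 = 0.0771 nm.

0.0771 nm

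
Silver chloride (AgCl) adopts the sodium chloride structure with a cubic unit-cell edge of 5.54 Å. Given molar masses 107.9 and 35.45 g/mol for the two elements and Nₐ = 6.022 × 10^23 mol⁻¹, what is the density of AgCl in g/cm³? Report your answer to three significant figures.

The sodium chloride structure contains Z = 4 formula units per cell; M(AgCl) = 107.9 + 35.45 = 143.35 g/mol.
a³ = (5.540 × 10^-8 cm)³ = 1.700 × 10^-22 cm³.
ρ = 4 × 143.35 / (6.022 × 10²³ × 1.700 × 10^-22) = 5.600 g/cm³.

5.60 g/cm³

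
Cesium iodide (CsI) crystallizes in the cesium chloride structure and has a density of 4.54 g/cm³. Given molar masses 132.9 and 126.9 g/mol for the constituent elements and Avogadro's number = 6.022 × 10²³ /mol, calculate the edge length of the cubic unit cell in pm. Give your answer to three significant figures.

456 pm

M(CsI) = 259.8 g/mol; Z = 1 formula unit per cell.
a³ = Z·M/(N_A·ρ) = 1 × 259.8 / (6.022 × 10²³ × 4.54) = 9.503 × 10^-23 cm³, so a = 4.563 × 10^-8 cm = 456 pm.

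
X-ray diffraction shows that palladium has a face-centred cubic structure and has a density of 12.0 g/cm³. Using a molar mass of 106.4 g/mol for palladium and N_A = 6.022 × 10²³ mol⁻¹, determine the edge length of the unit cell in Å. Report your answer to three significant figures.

With Z = 4 atoms per FCC cell, a³ = Z·M/(N_A·ρ) = 4 × 106.4 / (6.022 × 10²³ × 12.00 g/cm³) = 5.890 × 10^-23 cm³.
a = (5.890 × 10^-23)^(1/3) = 3.891 × 10^-8 cm = 3.89 Å.

3.89 Å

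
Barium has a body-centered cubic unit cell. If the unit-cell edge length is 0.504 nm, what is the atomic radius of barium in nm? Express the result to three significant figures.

In a BCC lattice, atoms touch along the body diagonal, so √3·a = 4r.
r = √3·a/4 = 1.7321 × 0.504 / 4 = 0.218 nm.

0.218 nm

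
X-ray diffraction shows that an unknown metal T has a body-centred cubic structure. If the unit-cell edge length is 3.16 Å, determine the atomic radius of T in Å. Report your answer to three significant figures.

In a BCC lattice, atoms touch along the body diagonal, so √3·a = 4r.
r = √3·a/4 = 1.7321 × 3.16 / 4 = 1.37 Å.

1.37 Å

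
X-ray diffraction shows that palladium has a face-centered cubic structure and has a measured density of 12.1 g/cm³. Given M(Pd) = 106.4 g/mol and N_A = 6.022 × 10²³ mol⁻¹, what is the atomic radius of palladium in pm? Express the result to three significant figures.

137 pm

For an FCC cell (Z = 4), a³ = Z·M/(N_A·ρ) = 4 × 106.4 / (6.022 × 10²³ × 12.10) = 5.841 × 10^-23 cm³, so a = 3.880 × 10^-8 cm = 388.0 pm.
Atoms touch along the face diagonal, so √2·a = 4r, so r = 0.3536 × a = 137 pm.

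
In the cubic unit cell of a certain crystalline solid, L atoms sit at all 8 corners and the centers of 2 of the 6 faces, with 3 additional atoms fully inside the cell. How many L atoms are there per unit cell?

Corner atoms are shared by 8 cells (1/8 each), face atoms by 2 (1/2 each), interior atoms are unshared.
Net atoms = 8 × 1/8 + 2 × 1/2 + 3 = 1 + 1 + 3 = 5.

5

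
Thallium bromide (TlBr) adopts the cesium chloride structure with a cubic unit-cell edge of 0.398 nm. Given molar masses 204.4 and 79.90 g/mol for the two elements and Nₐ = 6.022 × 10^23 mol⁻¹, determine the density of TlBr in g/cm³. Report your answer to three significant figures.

The cesium chloride structure contains Z = 1 formula unit per cell; M(TlBr) = 204.4 + 79.90 = 284.3 g/mol.
a³ = (3.980 × 10^-8 cm)³ = 6.304 × 10^-23 cm³.
ρ = 1 × 284.3 / (6.022 × 10²³ × 6.304 × 10^-23) = 7.488 g/cm³.

7.49 g/cm³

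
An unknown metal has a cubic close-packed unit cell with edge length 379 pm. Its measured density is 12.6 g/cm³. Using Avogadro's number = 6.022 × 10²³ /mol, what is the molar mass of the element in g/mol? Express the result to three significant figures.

An FCC cell has Z = 4 atoms; a = 3.790 × 10^-8 cm.
M = ρ·N_A·a³/Z = 12.6 × 6.022 × 10²³ × 5.444 × 10^-23 / 4 = 103 g/mol.

103 g/mol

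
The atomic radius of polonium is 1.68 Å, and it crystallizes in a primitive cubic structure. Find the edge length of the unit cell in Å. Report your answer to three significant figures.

3.36 Å

In a simple cubic lattice, atoms touch along the cell edge, so a = 2r.
a = 2r = 2 × 1.68 = 3.36 Å.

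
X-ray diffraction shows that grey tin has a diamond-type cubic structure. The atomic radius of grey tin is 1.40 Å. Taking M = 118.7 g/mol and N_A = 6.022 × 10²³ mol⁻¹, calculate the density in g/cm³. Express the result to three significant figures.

In a diamond cubic lattice, nearest neighbors lie along the body diagonal with √3·a = 8r, giving a = 6.466 Å = 6.466 × 10^-8 cm.
With Z = 8, ρ = Z·M/(N_A·a³) = 8 × 118.7 / (6.022 × 10²³ × 2.704 × 10^-22) = 5.832 g/cm³.

5.83 g/cm³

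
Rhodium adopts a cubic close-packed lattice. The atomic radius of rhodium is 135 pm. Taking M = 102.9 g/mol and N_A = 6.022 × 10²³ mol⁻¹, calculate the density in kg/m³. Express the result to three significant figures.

In an FCC lattice, atoms touch along the face diagonal, so √2·a = 4r, giving a = 381.8 pm = 3.818 × 10^-8 cm.
With Z = 4, ρ = Z·M/(N_A·a³) = 4 × 102.9 / (6.022 × 10²³ × 5.567 × 10^-23) = 12.28 g/cm³ = 12300 kg/m³.

12300 kg/m³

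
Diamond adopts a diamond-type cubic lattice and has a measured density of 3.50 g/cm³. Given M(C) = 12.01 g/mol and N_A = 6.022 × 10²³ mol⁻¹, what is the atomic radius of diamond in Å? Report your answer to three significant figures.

0.773 Å

For a diamond cubic cell (Z = 8), a³ = Z·M/(N_A·ρ) = 8 × 12.01 / (6.022 × 10²³ × 3.500) = 4.559 × 10^-23 cm³, so a = 3.572 × 10^-8 cm = 3.572 Å.
Nearest neighbors lie along the body diagonal with √3·a = 8r, so r = 0.2165 × a = 0.773 Å.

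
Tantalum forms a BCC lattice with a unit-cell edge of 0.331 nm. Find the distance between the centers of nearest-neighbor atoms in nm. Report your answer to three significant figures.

0.287 nm

In a BCC structure, atoms touch along the body diagonal, so √3·a = 4r; the nearest-neighbor distance equals 2r = 0.8660·a.
d = 0.8660 × 0.331 = 0.287 nm.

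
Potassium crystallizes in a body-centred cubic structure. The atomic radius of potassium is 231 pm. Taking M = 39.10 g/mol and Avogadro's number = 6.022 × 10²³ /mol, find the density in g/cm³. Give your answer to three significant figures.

In a BCC lattice, atoms touch along the body diagonal, so √3·a = 4r, giving a = 533.5 pm = 5.335 × 10^-8 cm.
With Z = 2, ρ = Z·M/(N_A·a³) = 2 × 39.10 / (6.022 × 10²³ × 1.518 × 10^-22) = 0.8553 g/cm³.

0.855 g/cm³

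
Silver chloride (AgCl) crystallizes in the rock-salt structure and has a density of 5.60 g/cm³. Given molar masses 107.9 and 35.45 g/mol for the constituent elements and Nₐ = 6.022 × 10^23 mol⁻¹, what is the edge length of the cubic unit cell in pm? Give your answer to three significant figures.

M(AgCl) = 143.35 g/mol; Z = 4 formula units per cell.
a³ = Z·M/(N_A·ρ) = 4 × 143.35 / (6.022 × 10²³ × 5.60) = 1.700 × 10^-22 cm³, so a = 5.540 × 10^-8 cm = 554 pm.

554 pm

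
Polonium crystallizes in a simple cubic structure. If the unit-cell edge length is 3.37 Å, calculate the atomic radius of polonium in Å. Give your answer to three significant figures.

In a simple cubic lattice, atoms touch along the cell edge, so a = 2r.
r = a/2 = 3.37/2 = 1.69 Å.

1.69 Å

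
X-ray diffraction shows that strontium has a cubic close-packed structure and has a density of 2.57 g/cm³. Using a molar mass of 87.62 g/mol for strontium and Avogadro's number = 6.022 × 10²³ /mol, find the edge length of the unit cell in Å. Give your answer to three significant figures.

With Z = 4 atoms per FCC cell, a³ = Z·M/(N_A·ρ) = 4 × 87.62 / (6.022 × 10²³ × 2.570 g/cm³) = 2.265 × 10^-22 cm³.
a = (2.265 × 10^-22)^(1/3) = 6.095 × 10^-8 cm = 6.10 Å.

6.10 Å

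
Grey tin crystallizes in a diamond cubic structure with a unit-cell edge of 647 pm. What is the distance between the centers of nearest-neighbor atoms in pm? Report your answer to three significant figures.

In a diamond cubic structure, nearest neighbors lie along the body diagonal with √3·a = 8r; the nearest-neighbor distance equals 2r = 0.4330·a.
d = 0.4330 × 647 = 280 pm.

280 pm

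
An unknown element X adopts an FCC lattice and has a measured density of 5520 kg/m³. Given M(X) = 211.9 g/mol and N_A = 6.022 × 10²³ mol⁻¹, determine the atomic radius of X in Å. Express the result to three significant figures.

2.24 Å

For an FCC cell (Z = 4), a³ = Z·M/(N_A·ρ) = 4 × 211.9 / (6.022 × 10²³ × 5.520) = 2.550 × 10^-22 cm³, so a = 6.341 × 10^-8 cm = 6.341 Å.
Atoms touch along the face diagonal, so √2·a = 4r, so r = 0.3536 × a = 2.24 Å.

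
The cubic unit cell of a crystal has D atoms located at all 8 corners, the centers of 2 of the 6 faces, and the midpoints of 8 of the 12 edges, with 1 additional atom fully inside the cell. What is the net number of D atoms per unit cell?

5

Corner atoms are shared by 8 cells (1/8 each), face atoms by 2 (1/2 each), edge atoms by 4 (1/4 each), interior atoms are unshared.
Net atoms = 8 × 1/8 + 2 × 1/2 + 8 × 1/4 + 1 = 1 + 1 + 2 + 1 = 5.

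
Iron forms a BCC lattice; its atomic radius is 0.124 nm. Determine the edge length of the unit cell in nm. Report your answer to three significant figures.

0.286 nm

In a BCC lattice, atoms touch along the body diagonal, so √3·a = 4r.
a = 4r/√3 = 4 × 0.124 / 1.7321 = 0.286 nm.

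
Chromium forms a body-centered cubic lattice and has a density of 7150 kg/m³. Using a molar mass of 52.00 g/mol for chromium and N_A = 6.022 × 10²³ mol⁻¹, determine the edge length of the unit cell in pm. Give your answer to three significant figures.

With Z = 2 atoms per BCC cell, a³ = Z·M/(N_A·ρ) = 2 × 52.00 / (6.022 × 10²³ × 7.150 g/cm³) = 2.415 × 10^-23 cm³.
a = (2.415 × 10^-23)^(1/3) = 2.891 × 10^-8 cm = 289 pm.

289 pm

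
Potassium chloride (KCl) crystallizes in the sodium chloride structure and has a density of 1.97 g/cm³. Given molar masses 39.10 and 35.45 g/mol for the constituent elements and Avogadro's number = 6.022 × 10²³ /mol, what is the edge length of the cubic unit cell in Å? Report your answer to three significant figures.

6.31 Å

M(KCl) = 74.55 g/mol; Z = 4 formula units per cell.
a³ = Z·M/(N_A·ρ) = 4 × 74.55 / (6.022 × 10²³ × 1.97) = 2.514 × 10^-22 cm³, so a = 6.311 × 10^-8 cm = 6.31 Å.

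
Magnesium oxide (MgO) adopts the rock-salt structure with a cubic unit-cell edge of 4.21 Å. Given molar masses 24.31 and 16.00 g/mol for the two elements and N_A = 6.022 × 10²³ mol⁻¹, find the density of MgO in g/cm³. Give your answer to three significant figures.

3.59 g/cm³

The rock-salt structure contains Z = 4 formula units per cell; M(MgO) = 24.31 + 16.00 = 40.31 g/mol.
a³ = (4.210 × 10^-8 cm)³ = 7.462 × 10^-23 cm³.
ρ = 4 × 40.31 / (6.022 × 10²³ × 7.462 × 10^-23) = 3.588 g/cm³.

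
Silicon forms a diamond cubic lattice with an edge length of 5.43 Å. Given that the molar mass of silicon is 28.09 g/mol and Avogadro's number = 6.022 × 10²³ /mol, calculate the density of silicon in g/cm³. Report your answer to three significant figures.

2.33 g/cm³

A diamond cubic unit cell contains Z = 8 atoms.
Cell volume: a³ = (5.43 Å)³ = (5.430 × 10^-8 cm)³ = 1.601 × 10^-22 cm³.
ρ = Z·M/(N_A·a³) = 8 × 28.09 / (6.022 × 10²³ × 1.601 × 10^-22) = 2.331 g/cm³.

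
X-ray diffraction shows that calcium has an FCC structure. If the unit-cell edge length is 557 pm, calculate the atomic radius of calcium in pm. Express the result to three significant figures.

197 pm

In an FCC lattice, atoms touch along the face diagonal, so √2·a = 4r.
r = √2·a/4 = 1.4142 × 557 / 4 = 197 pm.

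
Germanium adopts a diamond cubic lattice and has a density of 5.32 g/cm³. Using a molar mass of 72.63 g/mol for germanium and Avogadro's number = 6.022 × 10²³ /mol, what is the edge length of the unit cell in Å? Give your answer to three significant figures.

5.66 Å

With Z = 8 atoms per diamond cubic cell, a³ = Z·M/(N_A·ρ) = 8 × 72.63 / (6.022 × 10²³ × 5.320 g/cm³) = 1.814 × 10^-22 cm³.
a = (1.814 × 10^-22)^(1/3) = 5.660 × 10^-8 cm = 5.66 Å.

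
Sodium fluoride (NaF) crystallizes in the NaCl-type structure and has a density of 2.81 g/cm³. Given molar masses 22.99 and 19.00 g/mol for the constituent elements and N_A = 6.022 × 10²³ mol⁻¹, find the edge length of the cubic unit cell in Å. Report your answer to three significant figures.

4.63 Å

M(NaF) = 41.99 g/mol; Z = 4 formula units per cell.
a³ = Z·M/(N_A·ρ) = 4 × 41.99 / (6.022 × 10²³ × 2.81) = 9.926 × 10^-23 cm³, so a = 4.630 × 10^-8 cm = 4.63 Å.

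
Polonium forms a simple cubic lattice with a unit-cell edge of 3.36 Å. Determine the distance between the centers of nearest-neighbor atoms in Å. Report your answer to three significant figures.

In a simple cubic structure, atoms touch along the cell edge, so a = 2r; the nearest-neighbor distance equals 2r = 1.000·a.
d = 1.000 × 3.36 = 3.36 Å.

3.36 Å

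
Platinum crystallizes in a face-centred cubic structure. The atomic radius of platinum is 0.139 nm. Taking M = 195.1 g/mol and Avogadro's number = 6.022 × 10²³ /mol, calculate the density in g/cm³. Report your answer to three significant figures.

In an FCC lattice, atoms touch along the face diagonal, so √2·a = 4r, giving a = 0.3932 nm = 3.932 × 10^-8 cm.
With Z = 4, ρ = Z·M/(N_A·a³) = 4 × 195.1 / (6.022 × 10²³ × 6.077 × 10^-23) = 21.33 g/cm³.

21.3 g/cm³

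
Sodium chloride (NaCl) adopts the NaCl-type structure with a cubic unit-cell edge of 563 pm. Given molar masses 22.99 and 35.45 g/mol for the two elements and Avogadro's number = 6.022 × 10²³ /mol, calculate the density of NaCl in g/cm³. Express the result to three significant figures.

2.18 g/cm³

The NaCl-type structure contains Z = 4 formula units per cell; M(NaCl) = 22.99 + 35.45 = 58.44 g/mol.
a³ = (5.630 × 10^-8 cm)³ = 1.785 × 10^-22 cm³.
ρ = 4 × 58.44 / (6.022 × 10²³ × 1.785 × 10^-22) = 2.175 g/cm³.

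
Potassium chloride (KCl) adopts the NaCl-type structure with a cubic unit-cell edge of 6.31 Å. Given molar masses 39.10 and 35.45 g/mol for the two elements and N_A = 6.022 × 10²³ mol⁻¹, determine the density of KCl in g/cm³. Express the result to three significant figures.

1.97 g/cm³

The NaCl-type structure contains Z = 4 formula units per cell; M(KCl) = 39.10 + 35.45 = 74.55 g/mol.
a³ = (6.310 × 10^-8 cm)³ = 2.512 × 10^-22 cm³.
ρ = 4 × 74.55 / (6.022 × 10²³ × 2.512 × 10^-22) = 1.971 g/cm³.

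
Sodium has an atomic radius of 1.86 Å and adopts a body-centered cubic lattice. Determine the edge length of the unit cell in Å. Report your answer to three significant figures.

In a BCC lattice, atoms touch along the body diagonal, so √3·a = 4r.
a = 4r/√3 = 4 × 1.86 / 1.7321 = 4.30 Å.

4.30 Å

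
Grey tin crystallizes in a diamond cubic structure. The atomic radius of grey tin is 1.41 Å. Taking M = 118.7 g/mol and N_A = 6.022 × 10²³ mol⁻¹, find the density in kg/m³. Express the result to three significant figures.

5710 kg/m³

In a diamond cubic lattice, nearest neighbors lie along the body diagonal with √3·a = 8r, giving a = 6.513 Å = 6.513 × 10^-8 cm.
With Z = 8, ρ = Z·M/(N_A·a³) = 8 × 118.7 / (6.022 × 10²³ × 2.762 × 10^-22) = 5.709 g/cm³ = 5710 kg/m³.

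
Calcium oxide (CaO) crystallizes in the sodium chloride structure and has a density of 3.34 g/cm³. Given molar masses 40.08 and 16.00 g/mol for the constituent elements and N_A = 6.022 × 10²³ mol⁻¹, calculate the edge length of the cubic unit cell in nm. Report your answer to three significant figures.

0.481 nm

M(CaO) = 56.08 g/mol; Z = 4 formula units per cell.
a³ = Z·M/(N_A·ρ) = 4 × 56.08 / (6.022 × 10²³ × 3.34) = 1.115 × 10^-22 cm³, so a = 4.813 × 10^-8 cm = 0.481 nm.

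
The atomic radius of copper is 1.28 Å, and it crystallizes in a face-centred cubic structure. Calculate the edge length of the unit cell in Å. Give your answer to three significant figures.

3.62 Å

In an FCC lattice, atoms touch along the face diagonal, so √2·a = 4r.
a = 4r/√2 = 4 × 1.28 / 1.4142 = 3.62 Å.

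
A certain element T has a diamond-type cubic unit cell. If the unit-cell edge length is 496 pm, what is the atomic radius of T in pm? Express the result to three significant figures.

107 pm

In a diamond cubic lattice, nearest neighbors lie along the body diagonal with √3·a = 8r.
r = √3·a/8 = 1.7321 × 496 / 8 = 107 pm.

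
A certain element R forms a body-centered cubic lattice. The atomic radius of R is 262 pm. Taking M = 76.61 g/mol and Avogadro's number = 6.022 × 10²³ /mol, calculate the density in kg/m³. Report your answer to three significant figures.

1150 kg/m³

In a BCC lattice, atoms touch along the body diagonal, so √3·a = 4r, giving a = 605.1 pm = 6.051 × 10^-8 cm.
With Z = 2, ρ = Z·M/(N_A·a³) = 2 × 76.61 / (6.022 × 10²³ × 2.215 × 10^-22) = 1.149 g/cm³ = 1150 kg/m³.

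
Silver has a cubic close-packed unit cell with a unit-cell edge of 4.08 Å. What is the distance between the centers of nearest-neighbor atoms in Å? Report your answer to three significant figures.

In an FCC structure, atoms touch along the face diagonal, so √2·a = 4r; the nearest-neighbor distance equals 2r = 0.7071·a.
d = 0.7071 × 4.08 = 2.88 Å.

2.88 Å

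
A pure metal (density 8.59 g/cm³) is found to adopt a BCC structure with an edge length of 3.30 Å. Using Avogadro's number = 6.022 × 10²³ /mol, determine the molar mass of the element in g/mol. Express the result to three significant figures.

92.9 g/mol

A BCC cell has Z = 2 atoms; a = 3.300 × 10^-8 cm.
M = ρ·N_A·a³/Z = 8.59 × 6.022 × 10²³ × 3.594 × 10^-23 / 2 = 92.9 g/mol.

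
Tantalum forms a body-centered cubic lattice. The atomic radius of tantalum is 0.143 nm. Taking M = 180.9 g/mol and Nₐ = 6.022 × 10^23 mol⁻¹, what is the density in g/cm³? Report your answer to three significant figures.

In a BCC lattice, atoms touch along the body diagonal, so √3·a = 4r, giving a = 0.3302 nm = 3.302 × 10^-8 cm.
With Z = 2, ρ = Z·M/(N_A·a³) = 2 × 180.9 / (6.022 × 10²³ × 3.602 × 10^-23) = 16.68 g/cm³.

16.7 g/cm³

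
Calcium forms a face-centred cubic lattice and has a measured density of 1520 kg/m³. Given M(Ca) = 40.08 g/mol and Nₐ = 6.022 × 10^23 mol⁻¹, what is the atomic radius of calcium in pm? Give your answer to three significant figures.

198 pm

For an FCC cell (Z = 4), a³ = Z·M/(N_A·ρ) = 4 × 40.08 / (6.022 × 10²³ × 1.520) = 1.751 × 10^-22 cm³, so a = 5.595 × 10^-8 cm = 559.5 pm.
Atoms touch along the face diagonal, so √2·a = 4r, so r = 0.3536 × a = 198 pm.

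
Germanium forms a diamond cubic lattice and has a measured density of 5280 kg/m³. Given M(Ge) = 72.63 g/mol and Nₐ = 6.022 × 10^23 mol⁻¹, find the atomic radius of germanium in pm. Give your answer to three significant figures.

For a diamond cubic cell (Z = 8), a³ = Z·M/(N_A·ρ) = 8 × 72.63 / (6.022 × 10²³ × 5.280) = 1.827 × 10^-22 cm³, so a = 5.675 × 10^-8 cm = 567.5 pm.
Nearest neighbors lie along the body diagonal with √3·a = 8r, so r = 0.2165 × a = 123 pm.

123 pm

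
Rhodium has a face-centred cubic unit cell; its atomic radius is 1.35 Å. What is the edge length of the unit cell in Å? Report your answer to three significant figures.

In an FCC lattice, atoms touch along the face diagonal, so √2·a = 4r.
a = 4r/√2 = 4 × 1.35 / 1.4142 = 3.82 Å.

3.82 Å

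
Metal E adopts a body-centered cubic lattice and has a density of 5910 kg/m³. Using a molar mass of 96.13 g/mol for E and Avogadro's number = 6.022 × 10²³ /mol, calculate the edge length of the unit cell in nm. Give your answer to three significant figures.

0.378 nm

With Z = 2 atoms per BCC cell, a³ = Z·M/(N_A·ρ) = 2 × 96.13 / (6.022 × 10²³ × 5.910 g/cm³) = 5.402 × 10^-23 cm³.
a = (5.402 × 10^-23)^(1/3) = 3.780 × 10^-8 cm = 0.378 nm.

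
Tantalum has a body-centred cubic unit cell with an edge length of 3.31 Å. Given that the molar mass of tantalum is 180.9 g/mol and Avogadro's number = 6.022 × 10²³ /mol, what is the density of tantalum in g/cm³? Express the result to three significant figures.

16.6 g/cm³

A BCC unit cell contains Z = 2 atoms.
Cell volume: a³ = (3.31 Å)³ = (3.310 × 10^-8 cm)³ = 3.626 × 10^-23 cm³.
ρ = Z·M/(N_A·a³) = 2 × 180.9 / (6.022 × 10²³ × 3.626 × 10^-23) = 16.57 g/cm³.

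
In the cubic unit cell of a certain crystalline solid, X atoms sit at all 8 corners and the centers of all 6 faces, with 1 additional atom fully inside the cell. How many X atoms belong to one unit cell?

Corner atoms are shared by 8 cells (1/8 each), face atoms by 2 (1/2 each), interior atoms are unshared.
Net atoms = 8 × 1/8 + 6 × 1/2 + 1 = 1 + 3 + 1 = 5.

5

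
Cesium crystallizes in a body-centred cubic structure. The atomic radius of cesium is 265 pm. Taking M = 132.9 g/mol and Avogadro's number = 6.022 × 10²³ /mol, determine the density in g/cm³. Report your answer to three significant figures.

1.93 g/cm³

In a BCC lattice, atoms touch along the body diagonal, so √3·a = 4r, giving a = 612.0 pm = 6.120 × 10^-8 cm.
With Z = 2, ρ = Z·M/(N_A·a³) = 2 × 132.9 / (6.022 × 10²³ × 2.292 × 10^-22) = 1.926 g/cm³.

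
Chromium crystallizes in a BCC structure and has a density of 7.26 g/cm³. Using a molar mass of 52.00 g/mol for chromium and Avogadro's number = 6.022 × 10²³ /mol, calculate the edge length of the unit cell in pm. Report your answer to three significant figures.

With Z = 2 atoms per BCC cell, a³ = Z·M/(N_A·ρ) = 2 × 52.00 / (6.022 × 10²³ × 7.260 g/cm³) = 2.379 × 10^-23 cm³.
a = (2.379 × 10^-23)^(1/3) = 2.876 × 10^-8 cm = 288 pm.

288 pm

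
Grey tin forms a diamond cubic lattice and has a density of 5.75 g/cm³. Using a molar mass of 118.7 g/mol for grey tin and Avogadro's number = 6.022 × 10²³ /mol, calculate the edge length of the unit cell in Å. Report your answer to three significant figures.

6.50 Å

With Z = 8 atoms per diamond cubic cell, a³ = Z·M/(N_A·ρ) = 8 × 118.7 / (6.022 × 10²³ × 5.750 g/cm³) = 2.742 × 10^-22 cm³.
a = (2.742 × 10^-22)^(1/3) = 6.497 × 10^-8 cm = 6.50 Å.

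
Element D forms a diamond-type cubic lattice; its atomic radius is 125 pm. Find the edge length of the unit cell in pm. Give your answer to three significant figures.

In a diamond cubic lattice, nearest neighbors lie along the body diagonal with √3·a = 8r.
a = 8r/√3 = 8 × 125 / 1.7321 = 577 pm.

577 pm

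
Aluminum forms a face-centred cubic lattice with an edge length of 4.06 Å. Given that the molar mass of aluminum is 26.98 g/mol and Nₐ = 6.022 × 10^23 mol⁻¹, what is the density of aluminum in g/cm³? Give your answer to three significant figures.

An FCC unit cell contains Z = 4 atoms.
Cell volume: a³ = (4.06 Å)³ = (4.060 × 10^-8 cm)³ = 6.692 × 10^-23 cm³.
ρ = Z·M/(N_A·a³) = 4 × 26.98 / (6.022 × 10²³ × 6.692 × 10^-23) = 2.678 g/cm³.

2.68 g/cm³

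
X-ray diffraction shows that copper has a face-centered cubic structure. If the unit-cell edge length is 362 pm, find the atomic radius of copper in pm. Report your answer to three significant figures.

In an FCC lattice, atoms touch along the face diagonal, so √2·a = 4r.
r = √2·a/4 = 1.4142 × 362 / 4 = 128 pm.

128 pm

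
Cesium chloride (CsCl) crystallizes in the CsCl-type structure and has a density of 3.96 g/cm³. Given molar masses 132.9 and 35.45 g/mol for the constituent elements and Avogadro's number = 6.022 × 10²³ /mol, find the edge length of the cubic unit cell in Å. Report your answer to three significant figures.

M(CsCl) = 168.35 g/mol; Z = 1 formula unit per cell.
a³ = Z·M/(N_A·ρ) = 1 × 168.35 / (6.022 × 10²³ × 3.96) = 7.060 × 10^-23 cm³, so a = 4.133 × 10^-8 cm = 4.13 Å.

4.13 Å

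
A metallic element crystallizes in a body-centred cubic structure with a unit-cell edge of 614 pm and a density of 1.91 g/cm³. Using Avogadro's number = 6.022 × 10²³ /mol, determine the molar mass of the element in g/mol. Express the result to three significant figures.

133 g/mol

A BCC cell has Z = 2 atoms; a = 6.140 × 10^-8 cm.
M = ρ·N_A·a³/Z = 1.91 × 6.022 × 10²³ × 2.315 × 10^-22 / 2 = 133 g/mol.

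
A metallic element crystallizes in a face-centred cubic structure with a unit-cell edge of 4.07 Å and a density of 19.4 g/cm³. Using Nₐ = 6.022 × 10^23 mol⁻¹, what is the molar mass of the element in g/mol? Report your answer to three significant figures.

An FCC cell has Z = 4 atoms; a = 4.070 × 10^-8 cm.
M = ρ·N_A·a³/Z = 19.4 × 6.022 × 10²³ × 6.742 × 10^-23 / 4 = 197 g/mol.

197 g/mol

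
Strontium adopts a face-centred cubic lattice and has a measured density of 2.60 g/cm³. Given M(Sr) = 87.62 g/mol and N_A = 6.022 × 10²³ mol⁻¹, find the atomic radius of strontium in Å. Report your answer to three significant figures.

For an FCC cell (Z = 4), a³ = Z·M/(N_A·ρ) = 4 × 87.62 / (6.022 × 10²³ × 2.600) = 2.238 × 10^-22 cm³, so a = 6.072 × 10^-8 cm = 6.072 Å.
Atoms touch along the face diagonal, so √2·a = 4r, so r = 0.3536 × a = 2.15 Å.

2.15 Å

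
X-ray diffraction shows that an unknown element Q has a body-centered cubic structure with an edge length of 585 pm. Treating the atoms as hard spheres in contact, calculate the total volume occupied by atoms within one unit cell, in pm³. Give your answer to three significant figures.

1.36 × 10^8 pm³

In a BCC lattice atoms touch along the body diagonal, so √3·a = 4r, so r = 0.4330a = 253.3 pm.
V_atoms = Z × (4/3)πr³ = 2 × (4/3)π × (253.3)³ = 1.36 × 10^8 pm³.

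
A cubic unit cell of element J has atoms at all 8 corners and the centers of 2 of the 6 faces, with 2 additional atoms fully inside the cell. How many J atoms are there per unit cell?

Corner atoms are shared by 8 cells (1/8 each), face atoms by 2 (1/2 each), interior atoms are unshared.
Net atoms = 8 × 1/8 + 2 × 1/2 + 2 = 1 + 1 + 2 = 4.

4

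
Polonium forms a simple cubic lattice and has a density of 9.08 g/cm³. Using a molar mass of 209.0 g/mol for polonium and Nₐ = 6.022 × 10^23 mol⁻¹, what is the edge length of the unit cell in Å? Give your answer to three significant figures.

3.37 Å

With Z = 1 atom per simple cubic cell, a³ = Z·M/(N_A·ρ) = 1 × 209.0 / (6.022 × 10²³ × 9.080 g/cm³) = 3.822 × 10^-23 cm³.
a = (3.822 × 10^-23)^(1/3) = 3.369 × 10^-8 cm = 3.37 Å.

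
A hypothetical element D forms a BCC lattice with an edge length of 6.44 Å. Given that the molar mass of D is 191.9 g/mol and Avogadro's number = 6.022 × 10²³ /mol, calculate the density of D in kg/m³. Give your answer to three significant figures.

A BCC unit cell contains Z = 2 atoms.
Cell volume: a³ = (6.44 Å)³ = (6.440 × 10^-8 cm)³ = 2.671 × 10^-22 cm³.
ρ = Z·M/(N_A·a³) = 2 × 191.9 / (6.022 × 10²³ × 2.671 × 10^-22) = 2.386 g/cm³ = 2390 kg/m³.

2390 kg/m³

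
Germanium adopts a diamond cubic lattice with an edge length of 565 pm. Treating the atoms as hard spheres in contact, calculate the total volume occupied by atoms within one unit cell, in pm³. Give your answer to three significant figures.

6.13 × 10^7 pm³

In a diamond cubic lattice nearest neighbors lie along the body diagonal with √3·a = 8r, so r = 0.2165a = 122.3 pm.
V_atoms = Z × (4/3)πr³ = 8 × (4/3)π × (122.3)³ = 6.13 × 10^7 pm³.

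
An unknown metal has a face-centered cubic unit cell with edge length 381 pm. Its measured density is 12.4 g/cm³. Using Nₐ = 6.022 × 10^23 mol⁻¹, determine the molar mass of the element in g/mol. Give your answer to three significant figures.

An FCC cell has Z = 4 atoms; a = 3.810 × 10^-8 cm.
M = ρ·N_A·a³/Z = 12.4 × 6.022 × 10²³ × 5.531 × 10^-23 / 4 = 103 g/mol.

103 g/mol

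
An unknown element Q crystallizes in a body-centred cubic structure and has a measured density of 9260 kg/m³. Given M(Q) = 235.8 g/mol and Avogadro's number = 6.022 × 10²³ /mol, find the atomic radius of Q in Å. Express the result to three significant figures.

For a BCC cell (Z = 2), a³ = Z·M/(N_A·ρ) = 2 × 235.8 / (6.022 × 10²³ × 9.260) = 8.457 × 10^-23 cm³, so a = 4.389 × 10^-8 cm = 4.389 Å.
Atoms touch along the body diagonal, so √3·a = 4r, so r = 0.4330 × a = 1.90 Å.

1.90 Å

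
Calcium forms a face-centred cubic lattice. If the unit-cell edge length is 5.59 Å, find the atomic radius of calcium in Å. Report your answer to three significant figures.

1.98 Å

In an FCC lattice, atoms touch along the face diagonal, so √2·a = 4r.
r = √2·a/4 = 1.4142 × 5.59 / 4 = 1.98 Å.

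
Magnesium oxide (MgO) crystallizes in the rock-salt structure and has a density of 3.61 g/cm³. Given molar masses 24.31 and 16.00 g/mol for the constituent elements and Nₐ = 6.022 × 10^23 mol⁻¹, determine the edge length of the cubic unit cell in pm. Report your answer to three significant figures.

420 pm

M(MgO) = 40.31 g/mol; Z = 4 formula units per cell.
a³ = Z·M/(N_A·ρ) = 4 × 40.31 / (6.022 × 10²³ × 3.61) = 7.417 × 10^-23 cm³, so a = 4.202 × 10^-8 cm = 420 pm.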